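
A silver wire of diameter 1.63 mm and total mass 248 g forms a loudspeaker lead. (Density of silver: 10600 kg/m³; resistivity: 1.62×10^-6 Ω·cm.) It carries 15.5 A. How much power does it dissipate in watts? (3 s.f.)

ρ = 1.62×10^-6 Ω·cm = 1.62×10^-8 Ω·m
A = π(d/2)² = π(8.1500e-04 m)² = 2.0867e-06 m²
L = m/(density·A) = 0.248/(10600×2.0867e-06) = 11.21 m
R = ρL/A = (1.62×10^-8)(11.21)/(2.0867e-06) = 0.08704 Ω
P = I²R = (15.5)² × 0.08704 = 20.9 W

20.9 W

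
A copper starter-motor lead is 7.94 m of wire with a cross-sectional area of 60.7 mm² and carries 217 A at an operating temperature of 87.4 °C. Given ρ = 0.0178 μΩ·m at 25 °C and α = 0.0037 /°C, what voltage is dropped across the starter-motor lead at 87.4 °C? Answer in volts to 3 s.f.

0.622 V

ρ = 0.0178 μΩ·m = 1.78×10^-8 Ω·m
A = 60.7 mm² = 6.070e-05 m²
R₍25₎ = ρL/A = (1.78×10^-8)(7.94)/(6.070e-05) = 0.002328 Ω
R₍87.4₎ = R₍25₎(1 + αΔT) = 0.002328 × (1 + 0.0037×62.4) = 0.002866 Ω
V = IR = 217 × 0.002866 = 0.622 V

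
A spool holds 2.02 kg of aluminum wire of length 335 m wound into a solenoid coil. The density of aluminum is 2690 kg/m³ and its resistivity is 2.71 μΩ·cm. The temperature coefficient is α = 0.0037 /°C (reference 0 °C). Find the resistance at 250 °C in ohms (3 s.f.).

7.80 Ω

ρ = 2.71 μΩ·cm = 2.71×10^-8 Ω·m
A = m/(density·L) = 2.02/(2690×335) = 2.2416e-06 m²
R = ρL/A = (2.71×10^-8)(335)/(2.2416e-06) = 4.05 Ω
R(250 °C) = 4.05 × (1 + 0.0037×250) = 7.80 Ω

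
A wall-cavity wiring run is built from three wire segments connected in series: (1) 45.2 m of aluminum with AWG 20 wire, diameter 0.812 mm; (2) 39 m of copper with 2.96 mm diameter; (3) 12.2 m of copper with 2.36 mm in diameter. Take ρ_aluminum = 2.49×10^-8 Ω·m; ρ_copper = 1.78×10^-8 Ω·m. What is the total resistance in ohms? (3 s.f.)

Seg 1: A = π(0.812/2 mm)² = π(4.0600e-04 m)² = 5.178e-07 m²
R_1 = (2.49×10^-8)(45.2)/(5.178e-07) = 2.173 Ω
Seg 2: A = π(d/2)² = π(1.4800e-03 m)² = 6.881e-06 m²
R_2 = (1.78×10^-8)(39)/(6.881e-06) = 0.1009 Ω
Seg 3: A = π(d/2)² = π(1.1800e-03 m)² = 4.374e-06 m²
R_3 = (1.78×10^-8)(12.2)/(4.374e-06) = 0.04964 Ω
R_total = R_1 + R_2 + R_3 = 2.32 Ω

2.32 Ω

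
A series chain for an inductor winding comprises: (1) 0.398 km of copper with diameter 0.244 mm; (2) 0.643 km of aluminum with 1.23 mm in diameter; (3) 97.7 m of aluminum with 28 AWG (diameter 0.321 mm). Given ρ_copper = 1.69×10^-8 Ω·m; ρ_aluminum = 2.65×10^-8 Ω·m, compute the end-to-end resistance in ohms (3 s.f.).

Seg 1: A = π(d/2)² = π(1.2200e-04 m)² = 4.676e-08 m²
R_1 = (1.69×10^-8)(398)/(4.676e-08) = 143.8 Ω
Seg 2: A = π(d/2)² = π(6.1500e-04 m)² = 1.188e-06 m²
R_2 = (2.65×10^-8)(643)/(1.188e-06) = 14.34 Ω
Seg 3: A = π(0.321/2 mm)² = π(1.6050e-04 m)² = 8.093e-08 m²
R_3 = (2.65×10^-8)(97.7)/(8.093e-08) = 31.99 Ω
R_total = R_1 + R_2 + R_3 = 190 Ω

190 Ω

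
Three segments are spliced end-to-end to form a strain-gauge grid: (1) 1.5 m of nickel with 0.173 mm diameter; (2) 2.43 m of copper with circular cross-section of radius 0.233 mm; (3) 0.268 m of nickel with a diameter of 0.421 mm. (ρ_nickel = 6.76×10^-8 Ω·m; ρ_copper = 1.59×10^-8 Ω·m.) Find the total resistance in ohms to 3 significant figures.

Seg 1: A = π(d/2)² = π(8.6500e-05 m)² = 2.351e-08 m²
R_1 = (6.76×10^-8)(1.5)/(2.351e-08) = 4.314 Ω
Seg 2: A = πr² = π(2.3300e-04 m)² = 1.706e-07 m²
R_2 = (1.59×10^-8)(2.43)/(1.706e-07) = 0.2265 Ω
Seg 3: A = π(d/2)² = π(2.1050e-04 m)² = 1.392e-07 m²
R_3 = (6.76×10^-8)(0.268)/(1.392e-07) = 0.1301 Ω
R_total = R_1 + R_2 + R_3 = 4.67 Ω

4.67 Ω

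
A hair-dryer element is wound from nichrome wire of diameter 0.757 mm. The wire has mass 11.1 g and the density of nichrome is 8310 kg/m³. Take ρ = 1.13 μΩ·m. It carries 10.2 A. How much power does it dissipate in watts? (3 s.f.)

ρ = 1.13 μΩ·m = 1.13×10^-6 Ω·m
A = π(d/2)² = π(3.7850e-04 m)² = 4.5007e-07 m²
L = m/(density·A) = 0.0111/(8310×4.5007e-07) = 2.968 m
R = ρL/A = (1.13×10^-6)(2.968)/(4.5007e-07) = 7.451 Ω
P = I²R = (10.2)² × 7.451 = 775 W

775 W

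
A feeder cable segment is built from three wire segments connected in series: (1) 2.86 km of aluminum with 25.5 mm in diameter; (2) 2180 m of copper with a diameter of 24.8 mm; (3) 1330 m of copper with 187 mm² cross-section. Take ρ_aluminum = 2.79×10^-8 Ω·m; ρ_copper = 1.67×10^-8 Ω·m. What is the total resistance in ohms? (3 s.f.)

Seg 1: A = π(d/2)² = π(1.2750e-02 m)² = 5.107e-04 m²
R_1 = (2.79×10^-8)(2860)/(5.107e-04) = 0.1562 Ω
Seg 2: A = π(d/2)² = π(1.2400e-02 m)² = 4.831e-04 m²
R_2 = (1.67×10^-8)(2180)/(4.831e-04) = 0.07537 Ω
Seg 3: A = 187 mm² = 1.870e-04 m²
R_3 = (1.67×10^-8)(1330)/(1.870e-04) = 0.1188 Ω
R_total = R_1 + R_2 + R_3 = 0.350 Ω

0.350 Ω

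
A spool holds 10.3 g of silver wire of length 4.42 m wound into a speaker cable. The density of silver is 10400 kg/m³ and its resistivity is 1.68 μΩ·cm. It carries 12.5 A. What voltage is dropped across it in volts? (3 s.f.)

4.14 V

ρ = 1.68 μΩ·cm = 1.68×10^-8 Ω·m
A = m/(density·L) = 0.0103/(10400×4.42) = 2.2407e-07 m²
R = ρL/A = (1.68×10^-8)(4.42)/(2.2407e-07) = 0.3314 Ω
V = IR = 12.5 × 0.3314 = 4.14 V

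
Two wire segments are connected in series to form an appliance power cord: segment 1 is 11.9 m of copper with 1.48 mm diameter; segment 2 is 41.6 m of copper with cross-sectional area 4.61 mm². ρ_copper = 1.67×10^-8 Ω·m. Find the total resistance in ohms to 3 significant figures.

Segment 1: A = π(d/2)² = π(7.4000e-04 m)² = 1.720e-06 m²
R₁ = ρL/A = (1.67×10^-8)(11.9)/(1.720e-06) = 0.1155 Ω
Segment 2: A = 4.61 mm² = 4.610e-06 m²
R₂ = (1.67×10^-8)(41.6)/(4.610e-06) = 0.1507 Ω
R = R₁ + R₂ = 0.266 Ω

0.266 Ω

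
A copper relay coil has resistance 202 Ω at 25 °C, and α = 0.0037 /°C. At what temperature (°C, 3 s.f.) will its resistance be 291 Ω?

144 °C

R = R₀(1 + α(T − T₀)) ⇒ T = T₀ + (R/R₀ − 1)/α
T = 25 + (291/202 − 1)/0.0037 = 25 + (0.4406)/0.0037 = 144 °C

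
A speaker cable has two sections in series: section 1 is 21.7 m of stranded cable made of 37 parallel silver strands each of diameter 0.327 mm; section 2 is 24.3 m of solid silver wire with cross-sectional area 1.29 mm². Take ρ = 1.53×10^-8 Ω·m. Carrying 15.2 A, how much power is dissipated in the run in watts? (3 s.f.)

Section 1: A_strand = π(1.6350e-04)² = 8.398e-08 m²; R₁ = ρL/(N·A_s) = (1.53×10^-8)(21.7)/(37×8.398e-08) = 0.1068 Ω
Section 2: A = 1.29 mm² = 1.290e-06 m²
R₂ = (1.53×10^-8)(24.3)/(1.290e-06) = 0.2882 Ω
R = R₁ + R₂ = 0.3951 Ω
P = I²R = (15.2)² × 0.3951 = 91.3 W

91.3 W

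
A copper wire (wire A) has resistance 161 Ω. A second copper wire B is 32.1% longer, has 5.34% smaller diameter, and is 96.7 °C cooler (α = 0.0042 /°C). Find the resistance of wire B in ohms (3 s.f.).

141 Ω

R ∝ ρL/d² with ρ ∝ (1+αΔT), so R_B/R_A = (1 + 32.1/100) × (1 − 5.34/100)⁻² × (1 − 0.0042×96.7)
= 1.321 × 1.116 × 0.5939 = 0.8755
R_B = 0.8755 × 161 = 141 Ω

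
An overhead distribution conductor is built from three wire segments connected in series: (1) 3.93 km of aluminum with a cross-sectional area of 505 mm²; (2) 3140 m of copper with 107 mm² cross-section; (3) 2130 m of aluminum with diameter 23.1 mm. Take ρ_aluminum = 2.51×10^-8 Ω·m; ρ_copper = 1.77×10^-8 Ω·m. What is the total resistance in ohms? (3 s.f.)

0.842 Ω

Seg 1: A = 505 mm² = 5.050e-04 m²
R_1 = (2.51×10^-8)(3930)/(5.050e-04) = 0.1953 Ω
Seg 2: A = 107 mm² = 1.070e-04 m²
R_2 = (1.77×10^-8)(3140)/(1.070e-04) = 0.5194 Ω
Seg 3: A = π(d/2)² = π(1.1550e-02 m)² = 4.191e-04 m²
R_3 = (2.51×10^-8)(2130)/(4.191e-04) = 0.1276 Ω
R_total = R_1 + R_2 + R_3 = 0.842 Ω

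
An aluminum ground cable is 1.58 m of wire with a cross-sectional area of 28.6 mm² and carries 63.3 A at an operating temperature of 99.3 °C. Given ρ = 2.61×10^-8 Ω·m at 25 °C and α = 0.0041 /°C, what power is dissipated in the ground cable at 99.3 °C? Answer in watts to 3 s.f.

7.54 W

A = 28.6 mm² = 2.860e-05 m²
R₍25₎ = ρL/A = (2.61×10^-8)(1.58)/(2.860e-05) = 0.001442 Ω
R₍99.3₎ = R₍25₎(1 + αΔT) = 0.001442 × (1 + 0.0041×74.3) = 0.001881 Ω
P = I²R = (63.3)² × 0.001881 = 7.54 W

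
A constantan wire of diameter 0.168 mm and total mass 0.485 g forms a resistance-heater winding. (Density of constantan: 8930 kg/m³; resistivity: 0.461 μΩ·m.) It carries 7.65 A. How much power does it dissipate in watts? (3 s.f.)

ρ = 0.461 μΩ·m = 4.61×10^-7 Ω·m
A = π(d/2)² = π(8.4000e-05 m)² = 2.2167e-08 m²
L = m/(density·A) = 4.850×10^-4/(8930×2.2167e-08) = 2.45 m
R = ρL/A = (4.61×10^-7)(2.45)/(2.2167e-08) = 50.95 Ω
P = I²R = (7.65)² × 50.95 = 2980 W

2980 W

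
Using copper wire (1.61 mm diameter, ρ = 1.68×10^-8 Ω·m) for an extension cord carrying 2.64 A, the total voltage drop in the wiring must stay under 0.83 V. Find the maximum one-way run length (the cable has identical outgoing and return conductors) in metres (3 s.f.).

19.0 m

A = π(d/2)² = π(8.0500e-04 m)² = 2.036e-06 m²
L_max = V_max·A/(2·ρI) = (0.83)(2.036e-06)/(2×1.68×10^-8×2.64) = 19.0 m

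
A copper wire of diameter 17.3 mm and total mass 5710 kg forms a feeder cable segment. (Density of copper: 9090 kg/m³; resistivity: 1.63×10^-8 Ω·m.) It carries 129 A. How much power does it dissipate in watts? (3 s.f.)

3080 W

A = π(d/2)² = π(8.6500e-03 m)² = 2.3506e-04 m²
L = m/(density·A) = 5710/(9090×2.3506e-04) = 2672 m
R = ρL/A = (1.63×10^-8)(2672)/(2.3506e-04) = 0.1853 Ω
P = I²R = (129)² × 0.1853 = 3080 W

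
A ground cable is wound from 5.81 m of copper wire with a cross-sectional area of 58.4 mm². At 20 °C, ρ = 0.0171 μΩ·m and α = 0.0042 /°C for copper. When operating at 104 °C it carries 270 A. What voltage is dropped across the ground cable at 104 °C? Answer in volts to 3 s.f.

0.621 V

ρ = 0.0171 μΩ·m = 1.71×10^-8 Ω·m
A = 58.4 mm² = 5.840e-05 m²
R₍20₎ = ρL/A = (1.71×10^-8)(5.81)/(5.840e-05) = 0.001701 Ω
R₍104₎ = R₍20₎(1 + αΔT) = 0.001701 × (1 + 0.0042×84) = 0.002301 Ω
V = IR = 270 × 0.002301 = 0.621 V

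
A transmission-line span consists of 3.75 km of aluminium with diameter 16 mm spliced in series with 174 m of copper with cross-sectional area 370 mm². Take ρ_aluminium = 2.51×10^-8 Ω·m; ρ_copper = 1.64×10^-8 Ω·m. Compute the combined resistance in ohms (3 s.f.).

Segment 1: A = π(d/2)² = π(8.0000e-03 m)² = 2.011e-04 m²
R₁ = ρL/A = (2.51×10^-8)(3750)/(2.011e-04) = 0.4681 Ω
Segment 2: A = 370 mm² = 3.700e-04 m²
R₂ = (1.64×10^-8)(174)/(3.700e-04) = 0.007712 Ω
R = R₁ + R₂ = 0.476 Ω

0.476 Ω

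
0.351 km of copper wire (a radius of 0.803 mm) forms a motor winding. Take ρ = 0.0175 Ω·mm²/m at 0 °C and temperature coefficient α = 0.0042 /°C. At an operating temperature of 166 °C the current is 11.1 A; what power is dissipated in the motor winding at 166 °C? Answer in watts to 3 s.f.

ρ = 0.0175 Ω·mm²/m = 1.75×10^-8 Ω·m
A = πr² = π(8.0300e-04 m)² = 2.026e-06 m²
R₍0₎ = ρL/A = (1.75×10^-8)(351)/(2.026e-06) = 3.032 Ω
R₍166₎ = R₍0₎(1 + αΔT) = 3.032 × (1 + 0.0042×166) = 5.146 Ω
P = I²R = (11.1)² × 5.146 = 634 W

634 W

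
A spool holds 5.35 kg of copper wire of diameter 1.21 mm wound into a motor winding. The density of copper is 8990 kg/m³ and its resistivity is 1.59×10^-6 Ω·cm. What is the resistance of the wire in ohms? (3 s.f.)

ρ = 1.59×10^-6 Ω·cm = 1.59×10^-8 Ω·m
A = π(d/2)² = π(6.0500e-04 m)² = 1.1499e-06 m²
L = m/(density·A) = 5.35/(8990×1.1499e-06) = 517.5 m
R = ρL/A = (1.59×10^-8)(517.5)/(1.1499e-06) = 7.16 Ω

7.16 Ω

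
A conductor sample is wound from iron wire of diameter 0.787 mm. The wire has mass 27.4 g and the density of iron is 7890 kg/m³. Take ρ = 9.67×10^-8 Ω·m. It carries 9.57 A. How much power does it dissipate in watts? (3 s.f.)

A = π(d/2)² = π(3.9350e-04 m)² = 4.8645e-07 m²
L = m/(density·A) = 0.0274/(7890×4.8645e-07) = 7.139 m
R = ρL/A = (9.67×10^-8)(7.139)/(4.8645e-07) = 1.419 Ω
P = I²R = (9.57)² × 1.419 = 130 W

130 W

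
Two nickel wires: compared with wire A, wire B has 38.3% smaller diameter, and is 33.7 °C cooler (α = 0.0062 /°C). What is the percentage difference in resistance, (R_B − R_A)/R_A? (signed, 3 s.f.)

R ∝ ρL/d² with ρ ∝ (1+αΔT), so R_B/R_A = (1 − 38.3/100)⁻² × (1 − 0.0062×33.7)
= 2.627 × 0.7911 = 2.078
(R_B − R_A)/R_A = 2.078 − 1 = 108%

108%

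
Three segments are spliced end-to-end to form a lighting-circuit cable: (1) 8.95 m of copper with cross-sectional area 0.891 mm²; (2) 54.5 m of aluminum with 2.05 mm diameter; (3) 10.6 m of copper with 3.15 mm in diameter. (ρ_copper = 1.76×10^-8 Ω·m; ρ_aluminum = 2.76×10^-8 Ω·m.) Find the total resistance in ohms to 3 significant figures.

Seg 1: A = 0.891 mm² = 8.910e-07 m²
R_1 = (1.76×10^-8)(8.95)/(8.910e-07) = 0.1768 Ω
Seg 2: A = π(d/2)² = π(1.0250e-03 m)² = 3.301e-06 m²
R_2 = (2.76×10^-8)(54.5)/(3.301e-06) = 0.4557 Ω
Seg 3: A = π(d/2)² = π(1.5750e-03 m)² = 7.793e-06 m²
R_3 = (1.76×10^-8)(10.6)/(7.793e-06) = 0.02394 Ω
R_total = R_1 + R_2 + R_3 = 0.656 Ω

0.656 Ω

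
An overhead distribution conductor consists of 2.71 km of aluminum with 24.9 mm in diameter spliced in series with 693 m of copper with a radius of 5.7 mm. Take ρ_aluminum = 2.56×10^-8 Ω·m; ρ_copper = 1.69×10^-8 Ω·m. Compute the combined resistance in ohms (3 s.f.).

Segment 1: A = π(d/2)² = π(1.2450e-02 m)² = 4.870e-04 m²
R₁ = ρL/A = (2.56×10^-8)(2710)/(4.870e-04) = 0.1425 Ω
Segment 2: A = πr² = π(5.7000e-03 m)² = 1.021e-04 m²
R₂ = (1.69×10^-8)(693)/(1.021e-04) = 0.1147 Ω
R = R₁ + R₂ = 0.257 Ω

0.257 Ω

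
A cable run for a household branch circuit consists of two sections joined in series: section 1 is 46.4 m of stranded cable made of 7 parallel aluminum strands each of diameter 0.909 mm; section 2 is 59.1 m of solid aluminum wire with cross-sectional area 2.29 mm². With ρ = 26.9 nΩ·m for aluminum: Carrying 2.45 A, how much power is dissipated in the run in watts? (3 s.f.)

5.82 W

ρ = 26.9 nΩ·m = 2.69×10^-8 Ω·m
Section 1: A_strand = π(4.5450e-04)² = 6.490e-07 m²; R₁ = ρL/(N·A_s) = (2.69×10^-8)(46.4)/(7×6.490e-07) = 0.2748 Ω
Section 2: A = 2.29 mm² = 2.290e-06 m²
R₂ = (2.69×10^-8)(59.1)/(2.290e-06) = 0.6942 Ω
R = R₁ + R₂ = 0.969 Ω
P = I²R = (2.45)² × 0.969 = 5.82 W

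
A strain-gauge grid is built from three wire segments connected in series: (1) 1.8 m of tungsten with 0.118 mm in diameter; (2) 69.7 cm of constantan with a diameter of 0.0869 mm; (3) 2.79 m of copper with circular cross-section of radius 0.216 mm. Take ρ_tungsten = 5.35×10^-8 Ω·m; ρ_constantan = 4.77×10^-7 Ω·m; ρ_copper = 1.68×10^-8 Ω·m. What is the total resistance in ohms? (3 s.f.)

65.2 Ω

Seg 1: A = π(d/2)² = π(5.9000e-05 m)² = 1.094e-08 m²
R_1 = (5.35×10^-8)(1.8)/(1.094e-08) = 8.806 Ω
Seg 2: A = π(d/2)² = π(4.3450e-05 m)² = 5.931e-09 m²
R_2 = (4.77×10^-7)(0.697)/(5.931e-09) = 56.06 Ω
Seg 3: A = πr² = π(2.1600e-04 m)² = 1.466e-07 m²
R_3 = (1.68×10^-8)(2.79)/(1.466e-07) = 0.3198 Ω
R_total = R_1 + R_2 + R_3 = 65.2 Ω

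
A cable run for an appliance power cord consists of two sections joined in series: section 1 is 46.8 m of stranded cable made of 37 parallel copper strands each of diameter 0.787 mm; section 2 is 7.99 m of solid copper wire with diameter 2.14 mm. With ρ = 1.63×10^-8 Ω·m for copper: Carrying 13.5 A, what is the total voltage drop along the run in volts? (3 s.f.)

Section 1: A_strand = π(3.9350e-04)² = 4.865e-07 m²; R₁ = ρL/(N·A_s) = (1.63×10^-8)(46.8)/(37×4.865e-07) = 0.04238 Ω
Section 2: A = π(d/2)² = π(1.0700e-03 m)² = 3.597e-06 m²
R₂ = (1.63×10^-8)(7.99)/(3.597e-06) = 0.03621 Ω
R = R₁ + R₂ = 0.07859 Ω
V = IR = 13.5 × 0.07859 = 1.06 V

1.06 V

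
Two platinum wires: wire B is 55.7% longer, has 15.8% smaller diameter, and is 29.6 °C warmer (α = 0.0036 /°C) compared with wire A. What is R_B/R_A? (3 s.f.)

2.43

R ∝ ρL/d² with ρ ∝ (1+αΔT), so R_B/R_A = (1 + 55.7/100) × (1 − 15.8/100)⁻² × (1 + 0.0036×29.6)
= 1.557 × 1.411 × 1.107 = 2.43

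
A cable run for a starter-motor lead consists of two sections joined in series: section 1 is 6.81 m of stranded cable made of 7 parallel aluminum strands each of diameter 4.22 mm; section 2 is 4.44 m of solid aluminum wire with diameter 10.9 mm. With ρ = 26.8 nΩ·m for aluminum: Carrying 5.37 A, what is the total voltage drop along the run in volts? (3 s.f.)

ρ = 26.8 nΩ·m = 2.68×10^-8 Ω·m
Section 1: A_strand = π(2.1100e-03)² = 1.399e-05 m²; R₁ = ρL/(N·A_s) = (2.68×10^-8)(6.81)/(7×1.399e-05) = 0.001864 Ω
Section 2: A = π(d/2)² = π(5.4500e-03 m)² = 9.331e-05 m²
R₂ = (2.68×10^-8)(4.44)/(9.331e-05) = 0.001275 Ω
R = R₁ + R₂ = 0.003139 Ω
V = IR = 5.37 × 0.003139 = 0.0169 V

0.0169 V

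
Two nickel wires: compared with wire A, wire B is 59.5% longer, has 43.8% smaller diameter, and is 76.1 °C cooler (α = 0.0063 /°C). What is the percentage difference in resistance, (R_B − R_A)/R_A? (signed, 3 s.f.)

R ∝ ρL/d² with ρ ∝ (1+αΔT), so R_B/R_A = (1 + 59.5/100) × (1 − 43.8/100)⁻² × (1 − 0.0063×76.1)
= 1.595 × 3.166 × 0.5206 = 2.629
(R_B − R_A)/R_A = 2.629 − 1 = 163%

163%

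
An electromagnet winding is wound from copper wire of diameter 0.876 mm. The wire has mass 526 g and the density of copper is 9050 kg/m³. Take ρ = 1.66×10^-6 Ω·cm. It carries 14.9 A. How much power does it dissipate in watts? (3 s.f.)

590 W

ρ = 1.66×10^-6 Ω·cm = 1.66×10^-8 Ω·m
A = π(d/2)² = π(4.3800e-04 m)² = 6.0270e-07 m²
L = m/(density·A) = 0.526/(9050×6.0270e-07) = 96.44 m
R = ρL/A = (1.66×10^-8)(96.44)/(6.0270e-07) = 2.656 Ω
P = I²R = (14.9)² × 2.656 = 590 W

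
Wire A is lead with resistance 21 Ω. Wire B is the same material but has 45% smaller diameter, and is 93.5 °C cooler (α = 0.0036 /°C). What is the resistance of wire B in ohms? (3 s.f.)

46.1 Ω

R ∝ ρL/d² with ρ ∝ (1+αΔT), so R_B/R_A = (1 − 45/100)⁻² × (1 − 0.0036×93.5)
= 3.306 × 0.6634 = 2.193
R_B = 2.193 × 21 = 46.1 Ω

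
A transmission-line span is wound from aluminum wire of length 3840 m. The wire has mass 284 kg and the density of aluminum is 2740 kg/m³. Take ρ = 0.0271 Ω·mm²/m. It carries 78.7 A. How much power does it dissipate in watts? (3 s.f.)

23900 W

ρ = 0.0271 Ω·mm²/m = 2.71×10^-8 Ω·m
A = m/(density·L) = 284/(2740×3840) = 2.6992e-05 m²
R = ρL/A = (2.71×10^-8)(3840)/(2.6992e-05) = 3.855 Ω
P = I²R = (78.7)² × 3.855 = 23900 W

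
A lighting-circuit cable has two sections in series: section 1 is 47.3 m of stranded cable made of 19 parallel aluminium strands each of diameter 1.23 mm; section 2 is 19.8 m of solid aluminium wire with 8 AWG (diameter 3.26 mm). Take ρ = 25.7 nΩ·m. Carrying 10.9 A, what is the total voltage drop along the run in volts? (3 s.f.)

ρ = 25.7 nΩ·m = 2.57×10^-8 Ω·m
Section 1: A_strand = π(6.1500e-04)² = 1.188e-06 m²; R₁ = ρL/(N·A_s) = (2.57×10^-8)(47.3)/(19×1.188e-06) = 0.05384 Ω
Section 2: A = π(3.26/2 mm)² = π(1.6300e-03 m)² = 8.347e-06 m²
R₂ = (2.57×10^-8)(19.8)/(8.347e-06) = 0.06096 Ω
R = R₁ + R₂ = 0.1148 Ω
V = IR = 10.9 × 0.1148 = 1.25 V

1.25 V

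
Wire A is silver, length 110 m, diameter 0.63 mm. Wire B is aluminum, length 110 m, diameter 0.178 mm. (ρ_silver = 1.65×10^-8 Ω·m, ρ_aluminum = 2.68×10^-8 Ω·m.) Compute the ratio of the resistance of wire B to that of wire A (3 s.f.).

R ∝ ρL/d², so R_B/R_A = (ρ_B/ρ_A) × (d_A/d_B)²
= (2.68×10^-8/1.65×10^-8) × (0.63/0.178)² = 20.3

20.3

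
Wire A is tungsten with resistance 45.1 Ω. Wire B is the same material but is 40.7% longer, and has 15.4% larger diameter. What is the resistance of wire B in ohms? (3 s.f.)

R ∝ L/d², so R_B/R_A = (1 + 40.7/100) × (1 + 15.4/100)⁻²
= 1.407 × 0.7509 = 1.056
R_B = 1.056 × 45.1 = 47.6 Ω

47.6 Ω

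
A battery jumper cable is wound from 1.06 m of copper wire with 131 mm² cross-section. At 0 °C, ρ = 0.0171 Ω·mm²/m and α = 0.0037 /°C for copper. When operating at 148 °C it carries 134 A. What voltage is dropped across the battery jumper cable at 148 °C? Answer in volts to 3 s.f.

0.0287 V

ρ = 0.0171 Ω·mm²/m = 1.71×10^-8 Ω·m
A = 131 mm² = 1.310e-04 m²
R₍0₎ = ρL/A = (1.71×10^-8)(1.06)/(1.310e-04) = 1.384×10^-4 Ω
R₍148₎ = R₍0₎(1 + αΔT) = 1.384×10^-4 × (1 + 0.0037×148) = 2.141×10^-4 Ω
V = IR = 134 × 2.141×10^-4 = 0.0287 V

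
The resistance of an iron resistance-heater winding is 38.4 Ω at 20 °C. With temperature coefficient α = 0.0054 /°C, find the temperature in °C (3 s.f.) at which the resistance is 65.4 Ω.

150 °C

R = R₀(1 + α(T − T₀)) ⇒ T = T₀ + (R/R₀ − 1)/α
T = 20 + (65.4/38.4 − 1)/0.0054 = 20 + (0.7031)/0.0054 = 150 °C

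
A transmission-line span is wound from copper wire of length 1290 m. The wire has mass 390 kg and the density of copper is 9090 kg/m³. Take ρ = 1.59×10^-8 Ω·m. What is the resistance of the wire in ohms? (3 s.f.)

A = m/(density·L) = 390/(9090×1290) = 3.3259e-05 m²
R = ρL/A = (1.59×10^-8)(1290)/(3.3259e-05) = 0.617 Ω

0.617 Ω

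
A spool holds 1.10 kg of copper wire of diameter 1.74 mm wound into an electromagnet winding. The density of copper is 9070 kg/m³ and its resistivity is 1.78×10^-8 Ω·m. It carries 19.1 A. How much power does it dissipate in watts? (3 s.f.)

A = π(d/2)² = π(8.7000e-04 m)² = 2.3779e-06 m²
L = m/(density·A) = 1.1/(9070×2.3779e-06) = 51 m
R = ρL/A = (1.78×10^-8)(51)/(2.3779e-06) = 0.3818 Ω
P = I²R = (19.1)² × 0.3818 = 139 W

139 W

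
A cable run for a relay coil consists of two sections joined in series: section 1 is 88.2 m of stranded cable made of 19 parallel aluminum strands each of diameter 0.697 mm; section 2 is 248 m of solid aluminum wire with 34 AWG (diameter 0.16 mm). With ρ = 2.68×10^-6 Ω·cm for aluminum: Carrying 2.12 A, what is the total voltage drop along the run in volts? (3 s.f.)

701 V

ρ = 2.68×10^-6 Ω·cm = 2.68×10^-8 Ω·m
Section 1: A_strand = π(3.4850e-04)² = 3.816e-07 m²; R₁ = ρL/(N·A_s) = (2.68×10^-8)(88.2)/(19×3.816e-07) = 0.3261 Ω
Section 2: A = π(0.16/2 mm)² = π(8.0000e-05 m)² = 2.011e-08 m²
R₂ = (2.68×10^-8)(248)/(2.011e-08) = 330.6 Ω
R = R₁ + R₂ = 330.9 Ω
V = IR = 2.12 × 330.9 = 701 V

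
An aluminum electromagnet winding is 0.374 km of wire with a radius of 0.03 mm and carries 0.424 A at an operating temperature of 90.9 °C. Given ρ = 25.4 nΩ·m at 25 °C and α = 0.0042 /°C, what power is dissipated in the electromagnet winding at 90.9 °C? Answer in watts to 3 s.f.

771 W

ρ = 25.4 nΩ·m = 2.54×10^-8 Ω·m
A = πr² = π(3.0000e-05 m)² = 2.827e-09 m²
R₍25₎ = ρL/A = (2.54×10^-8)(374)/(2.827e-09) = 3360 Ω
R₍90.9₎ = R₍25₎(1 + αΔT) = 3360 × (1 + 0.0042×65.9) = 4290 Ω
P = I²R = (0.424)² × 4290 = 771 W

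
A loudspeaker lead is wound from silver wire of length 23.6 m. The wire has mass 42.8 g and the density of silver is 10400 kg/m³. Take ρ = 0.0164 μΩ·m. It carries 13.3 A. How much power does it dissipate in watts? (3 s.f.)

393 W

ρ = 0.0164 μΩ·m = 1.64×10^-8 Ω·m
A = m/(density·L) = 0.0428/(10400×23.6) = 1.7438e-07 m²
R = ρL/A = (1.64×10^-8)(23.6)/(1.7438e-07) = 2.22 Ω
P = I²R = (13.3)² × 2.22 = 393 W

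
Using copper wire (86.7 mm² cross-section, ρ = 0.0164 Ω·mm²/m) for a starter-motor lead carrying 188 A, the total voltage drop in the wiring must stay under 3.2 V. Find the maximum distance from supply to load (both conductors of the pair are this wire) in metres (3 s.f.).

ρ = 0.0164 Ω·mm²/m = 1.64×10^-8 Ω·m
A = 86.7 mm² = 8.670e-05 m²
L_max = V_max·A/(2·ρI) = (3.2)(8.670e-05)/(2×1.64×10^-8×188) = 45.0 m

45.0 m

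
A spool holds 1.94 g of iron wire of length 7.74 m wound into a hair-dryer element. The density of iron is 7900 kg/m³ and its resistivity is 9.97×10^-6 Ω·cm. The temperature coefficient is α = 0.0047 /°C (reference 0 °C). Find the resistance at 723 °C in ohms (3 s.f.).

107 Ω

ρ = 9.97×10^-6 Ω·cm = 9.97×10^-8 Ω·m
A = m/(density·L) = 0.00194/(7900×7.74) = 3.1727e-08 m²
R = ρL/A = (9.97×10^-8)(7.74)/(3.1727e-08) = 24.32 Ω
R(723 °C) = 24.32 × (1 + 0.0047×723) = 107 Ω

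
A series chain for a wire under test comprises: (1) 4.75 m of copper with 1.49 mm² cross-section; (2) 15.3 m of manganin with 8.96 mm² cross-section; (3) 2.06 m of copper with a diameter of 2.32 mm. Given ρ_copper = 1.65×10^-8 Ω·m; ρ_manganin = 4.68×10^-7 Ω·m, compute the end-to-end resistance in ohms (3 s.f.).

Seg 1: A = 1.49 mm² = 1.490e-06 m²
R_1 = (1.65×10^-8)(4.75)/(1.490e-06) = 0.0526 Ω
Seg 2: A = 8.96 mm² = 8.960e-06 m²
R_2 = (4.68×10^-7)(15.3)/(8.960e-06) = 0.7992 Ω
Seg 3: A = π(d/2)² = π(1.1600e-03 m)² = 4.227e-06 m²
R_3 = (1.65×10^-8)(2.06)/(4.227e-06) = 0.008041 Ω
R_total = R_1 + R_2 + R_3 = 0.860 Ω

0.860 Ω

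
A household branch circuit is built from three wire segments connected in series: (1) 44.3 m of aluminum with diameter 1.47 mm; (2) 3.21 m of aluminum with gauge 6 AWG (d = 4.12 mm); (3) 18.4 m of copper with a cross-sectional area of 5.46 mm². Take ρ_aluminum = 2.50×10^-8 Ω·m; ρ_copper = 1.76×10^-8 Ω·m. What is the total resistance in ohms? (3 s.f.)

0.718 Ω

Seg 1: A = π(d/2)² = π(7.3500e-04 m)² = 1.697e-06 m²
R_1 = (2.50×10^-8)(44.3)/(1.697e-06) = 0.6526 Ω
Seg 2: A = π(4.12/2 mm)² = π(2.0600e-03 m)² = 1.333e-05 m²
R_2 = (2.50×10^-8)(3.21)/(1.333e-05) = 0.00602 Ω
Seg 3: A = 5.46 mm² = 5.460e-06 m²
R_3 = (1.76×10^-8)(18.4)/(5.460e-06) = 0.05931 Ω
R_total = R_1 + R_2 + R_3 = 0.718 Ω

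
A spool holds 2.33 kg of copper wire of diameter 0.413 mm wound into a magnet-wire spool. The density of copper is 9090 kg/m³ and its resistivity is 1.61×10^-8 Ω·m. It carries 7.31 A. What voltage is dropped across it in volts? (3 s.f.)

A = π(d/2)² = π(2.0650e-04 m)² = 1.3396e-07 m²
L = m/(density·A) = 2.33/(9090×1.3396e-07) = 1913 m
R = ρL/A = (1.61×10^-8)(1913)/(1.3396e-07) = 230 Ω
V = IR = 7.31 × 230 = 1680 V

1680 V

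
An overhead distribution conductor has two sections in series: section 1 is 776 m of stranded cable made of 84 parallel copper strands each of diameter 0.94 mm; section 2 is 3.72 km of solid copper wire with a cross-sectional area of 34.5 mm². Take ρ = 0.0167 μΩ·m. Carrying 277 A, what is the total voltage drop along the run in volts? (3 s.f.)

ρ = 0.0167 μΩ·m = 1.67×10^-8 Ω·m
Section 1: A_strand = π(4.7000e-04)² = 6.940e-07 m²; R₁ = ρL/(N·A_s) = (1.67×10^-8)(776)/(84×6.940e-07) = 0.2223 Ω
Section 2: A = 34.5 mm² = 3.450e-05 m²
R₂ = (1.67×10^-8)(3720)/(3.450e-05) = 1.801 Ω
R = R₁ + R₂ = 2.023 Ω
V = IR = 277 × 2.023 = 560 V

560 V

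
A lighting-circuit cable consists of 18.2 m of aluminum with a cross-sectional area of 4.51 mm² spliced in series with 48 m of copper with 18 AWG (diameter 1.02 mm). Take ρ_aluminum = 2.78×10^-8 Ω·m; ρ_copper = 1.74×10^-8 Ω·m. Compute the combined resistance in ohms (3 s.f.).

1.13 Ω

Segment 1: A = 4.51 mm² = 4.510e-06 m²
R₁ = ρL/A = (2.78×10^-8)(18.2)/(4.510e-06) = 0.1122 Ω
Segment 2: A = π(1.02/2 mm)² = π(5.1000e-04 m)² = 8.171e-07 m²
R₂ = (1.74×10^-8)(48)/(8.171e-07) = 1.022 Ω
R = R₁ + R₂ = 1.13 Ω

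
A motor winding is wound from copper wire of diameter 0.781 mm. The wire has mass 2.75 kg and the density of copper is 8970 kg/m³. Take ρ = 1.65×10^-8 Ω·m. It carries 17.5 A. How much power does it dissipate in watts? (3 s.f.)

6750 W

A = π(d/2)² = π(3.9050e-04 m)² = 4.7906e-07 m²
L = m/(density·A) = 2.75/(8970×4.7906e-07) = 640 m
R = ρL/A = (1.65×10^-8)(640)/(4.7906e-07) = 22.04 Ω
P = I²R = (17.5)² × 22.04 = 6750 W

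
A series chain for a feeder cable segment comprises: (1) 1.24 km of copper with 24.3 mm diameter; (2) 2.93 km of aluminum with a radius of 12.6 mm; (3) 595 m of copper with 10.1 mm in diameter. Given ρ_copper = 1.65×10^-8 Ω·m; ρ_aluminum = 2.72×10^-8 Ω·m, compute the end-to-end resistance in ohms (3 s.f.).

0.326 Ω

Seg 1: A = π(d/2)² = π(1.2150e-02 m)² = 4.638e-04 m²
R_1 = (1.65×10^-8)(1240)/(4.638e-04) = 0.04412 Ω
Seg 2: A = πr² = π(1.2600e-02 m)² = 4.988e-04 m²
R_2 = (2.72×10^-8)(2930)/(4.988e-04) = 0.1598 Ω
Seg 3: A = π(d/2)² = π(5.0500e-03 m)² = 8.012e-05 m²
R_3 = (1.65×10^-8)(595)/(8.012e-05) = 0.1225 Ω
R_total = R_1 + R_2 + R_3 = 0.326 Ω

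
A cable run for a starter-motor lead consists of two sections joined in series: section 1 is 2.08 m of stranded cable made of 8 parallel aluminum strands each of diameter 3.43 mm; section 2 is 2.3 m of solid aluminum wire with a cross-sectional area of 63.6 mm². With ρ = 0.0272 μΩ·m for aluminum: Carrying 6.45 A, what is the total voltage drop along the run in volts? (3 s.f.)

0.0113 V

ρ = 0.0272 μΩ·m = 2.72×10^-8 Ω·m
Section 1: A_strand = π(1.7150e-03)² = 9.240e-06 m²; R₁ = ρL/(N·A_s) = (2.72×10^-8)(2.08)/(8×9.240e-06) = 7.654×10^-4 Ω
Section 2: A = 63.6 mm² = 6.360e-05 m²
R₂ = (2.72×10^-8)(2.3)/(6.360e-05) = 9.836×10^-4 Ω
R = R₁ + R₂ = 0.001749 Ω
V = IR = 6.45 × 0.001749 = 0.0113 V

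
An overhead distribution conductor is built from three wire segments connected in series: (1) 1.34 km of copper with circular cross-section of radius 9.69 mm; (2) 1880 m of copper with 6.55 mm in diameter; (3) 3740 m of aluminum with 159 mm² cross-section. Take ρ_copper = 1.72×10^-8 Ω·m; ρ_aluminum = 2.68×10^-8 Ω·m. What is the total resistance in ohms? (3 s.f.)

1.67 Ω

Seg 1: A = πr² = π(9.6900e-03 m)² = 2.950e-04 m²
R_1 = (1.72×10^-8)(1340)/(2.950e-04) = 0.07813 Ω
Seg 2: A = π(d/2)² = π(3.2750e-03 m)² = 3.370e-05 m²
R_2 = (1.72×10^-8)(1880)/(3.370e-05) = 0.9597 Ω
Seg 3: A = 159 mm² = 1.590e-04 m²
R_3 = (2.68×10^-8)(3740)/(1.590e-04) = 0.6304 Ω
R_total = R_1 + R_2 + R_3 = 1.67 Ω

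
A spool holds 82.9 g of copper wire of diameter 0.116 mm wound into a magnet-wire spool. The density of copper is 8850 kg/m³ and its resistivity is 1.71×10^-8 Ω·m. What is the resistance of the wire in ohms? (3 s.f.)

1430 Ω

A = π(d/2)² = π(5.8000e-05 m)² = 1.0568e-08 m²
L = m/(density·A) = 0.0829/(8850×1.0568e-08) = 886.4 m
R = ρL/A = (1.71×10^-8)(886.4)/(1.0568e-08) = 1430 Ω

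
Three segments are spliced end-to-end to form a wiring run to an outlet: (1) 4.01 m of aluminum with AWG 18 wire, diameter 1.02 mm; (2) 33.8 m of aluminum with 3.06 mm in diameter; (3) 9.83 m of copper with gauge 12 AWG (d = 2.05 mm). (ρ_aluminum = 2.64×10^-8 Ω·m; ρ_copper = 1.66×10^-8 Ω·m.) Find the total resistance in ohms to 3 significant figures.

Seg 1: A = π(1.02/2 mm)² = π(5.1000e-04 m)² = 8.171e-07 m²
R_1 = (2.64×10^-8)(4.01)/(8.171e-07) = 0.1296 Ω
Seg 2: A = π(d/2)² = π(1.5300e-03 m)² = 7.354e-06 m²
R_2 = (2.64×10^-8)(33.8)/(7.354e-06) = 0.1213 Ω
Seg 3: A = π(2.05/2 mm)² = π(1.0250e-03 m)² = 3.301e-06 m²
R_3 = (1.66×10^-8)(9.83)/(3.301e-06) = 0.04944 Ω
R_total = R_1 + R_2 + R_3 = 0.300 Ω

0.300 Ω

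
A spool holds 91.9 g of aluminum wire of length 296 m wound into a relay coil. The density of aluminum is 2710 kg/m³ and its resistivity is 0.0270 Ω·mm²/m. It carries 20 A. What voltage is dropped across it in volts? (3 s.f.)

ρ = 0.0270 Ω·mm²/m = 2.70×10^-8 Ω·m
A = m/(density·L) = 0.0919/(2710×296) = 1.1457e-07 m²
R = ρL/A = (2.70×10^-8)(296)/(1.1457e-07) = 69.76 Ω
V = IR = 20 × 69.76 = 1400 V

1400 V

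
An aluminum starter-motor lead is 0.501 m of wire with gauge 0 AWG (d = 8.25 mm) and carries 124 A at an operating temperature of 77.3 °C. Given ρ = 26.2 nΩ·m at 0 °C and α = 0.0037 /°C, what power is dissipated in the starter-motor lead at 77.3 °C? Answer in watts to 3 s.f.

ρ = 26.2 nΩ·m = 2.62×10^-8 Ω·m
A = π(8.25/2 mm)² = π(4.1250e-03 m)² = 5.346e-05 m²
R₍0₎ = ρL/A = (2.62×10^-8)(0.501)/(5.346e-05) = 2.456×10^-4 Ω
R₍77.3₎ = R₍0₎(1 + αΔT) = 2.456×10^-4 × (1 + 0.0037×77.3) = 3.158×10^-4 Ω
P = I²R = (124)² × 3.158×10^-4 = 4.86 W

4.86 W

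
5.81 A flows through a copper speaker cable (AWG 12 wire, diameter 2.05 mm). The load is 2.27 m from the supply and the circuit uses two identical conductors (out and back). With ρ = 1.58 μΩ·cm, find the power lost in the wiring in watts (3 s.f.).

ρ = 1.58 μΩ·cm = 1.58×10^-8 Ω·m
A = π(2.05/2 mm)² = π(1.0250e-03 m)² = 3.301e-06 m²
Total conductor length (both ways) L = 2 × 2.27 = 4.54 m
R = ρL/A = (1.58×10^-8)(4.54)/(3.301e-06) = 0.02173 Ω
P = I²R = (5.81)² × 0.02173 = 0.734 W

0.734 W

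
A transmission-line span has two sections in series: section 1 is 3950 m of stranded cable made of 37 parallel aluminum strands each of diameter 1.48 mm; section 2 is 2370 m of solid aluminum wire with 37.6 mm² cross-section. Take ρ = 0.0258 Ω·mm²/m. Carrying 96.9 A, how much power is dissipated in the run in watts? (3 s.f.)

30300 W

ρ = 0.0258 Ω·mm²/m = 2.58×10^-8 Ω·m
Section 1: A_strand = π(7.4000e-04)² = 1.720e-06 m²; R₁ = ρL/(N·A_s) = (2.58×10^-8)(3950)/(37×1.720e-06) = 1.601 Ω
Section 2: A = 37.6 mm² = 3.760e-05 m²
R₂ = (2.58×10^-8)(2370)/(3.760e-05) = 1.626 Ω
R = R₁ + R₂ = 3.227 Ω
P = I²R = (96.9)² × 3.227 = 30300 W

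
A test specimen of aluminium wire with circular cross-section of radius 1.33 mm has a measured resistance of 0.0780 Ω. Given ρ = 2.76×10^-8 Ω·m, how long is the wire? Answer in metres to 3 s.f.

15.7 m

A = πr² = π(1.3300e-03 m)² = 5.557e-06 m²
L = RA/ρ = (0.078)(5.557e-06)/(2.76×10^-8) = 15.7 m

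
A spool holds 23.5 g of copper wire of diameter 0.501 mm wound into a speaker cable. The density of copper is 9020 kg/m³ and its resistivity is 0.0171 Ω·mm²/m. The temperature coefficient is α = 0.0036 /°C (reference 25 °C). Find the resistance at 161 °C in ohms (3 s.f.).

1.71 Ω

ρ = 0.0171 Ω·mm²/m = 1.71×10^-8 Ω·m
A = π(d/2)² = π(2.5050e-04 m)² = 1.9714e-07 m²
L = m/(density·A) = 0.0235/(9020×1.9714e-07) = 13.22 m
R = ρL/A = (1.71×10^-8)(13.22)/(1.9714e-07) = 1.146 Ω
R(161 °C) = 1.146 × (1 + 0.0036×136) = 1.71 Ω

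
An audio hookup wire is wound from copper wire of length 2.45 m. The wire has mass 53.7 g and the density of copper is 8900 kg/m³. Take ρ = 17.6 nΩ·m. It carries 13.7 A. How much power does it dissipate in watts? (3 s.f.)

ρ = 17.6 nΩ·m = 1.76×10^-8 Ω·m
A = m/(density·L) = 0.0537/(8900×2.45) = 2.4627e-06 m²
R = ρL/A = (1.76×10^-8)(2.45)/(2.4627e-06) = 0.01751 Ω
P = I²R = (13.7)² × 0.01751 = 3.29 W

3.29 W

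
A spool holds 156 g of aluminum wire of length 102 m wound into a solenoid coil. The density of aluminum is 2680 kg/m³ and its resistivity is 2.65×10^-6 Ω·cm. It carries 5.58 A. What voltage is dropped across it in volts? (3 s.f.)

ρ = 2.65×10^-6 Ω·cm = 2.65×10^-8 Ω·m
A = m/(density·L) = 0.156/(2680×102) = 5.7068e-07 m²
R = ρL/A = (2.65×10^-8)(102)/(5.7068e-07) = 4.736 Ω
V = IR = 5.58 × 4.736 = 26.4 V

26.4 V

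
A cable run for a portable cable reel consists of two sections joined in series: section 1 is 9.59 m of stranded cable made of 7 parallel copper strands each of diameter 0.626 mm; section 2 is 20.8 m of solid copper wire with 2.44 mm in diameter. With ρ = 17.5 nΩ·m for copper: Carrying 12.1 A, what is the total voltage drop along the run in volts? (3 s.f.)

1.88 V

ρ = 17.5 nΩ·m = 1.75×10^-8 Ω·m
Section 1: A_strand = π(3.1300e-04)² = 3.078e-07 m²; R₁ = ρL/(N·A_s) = (1.75×10^-8)(9.59)/(7×3.078e-07) = 0.0779 Ω
Section 2: A = π(d/2)² = π(1.2200e-03 m)² = 4.676e-06 m²
R₂ = (1.75×10^-8)(20.8)/(4.676e-06) = 0.07785 Ω
R = R₁ + R₂ = 0.1557 Ω
V = IR = 12.1 × 0.1557 = 1.88 V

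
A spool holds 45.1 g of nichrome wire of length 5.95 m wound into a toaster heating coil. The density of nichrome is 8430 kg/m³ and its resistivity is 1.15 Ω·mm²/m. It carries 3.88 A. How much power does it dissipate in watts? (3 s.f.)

ρ = 1.15 Ω·mm²/m = 1.15×10^-6 Ω·m
A = m/(density·L) = 0.0451/(8430×5.95) = 8.9915e-07 m²
R = ρL/A = (1.15×10^-6)(5.95)/(8.9915e-07) = 7.61 Ω
P = I²R = (3.88)² × 7.61 = 115 W

115 W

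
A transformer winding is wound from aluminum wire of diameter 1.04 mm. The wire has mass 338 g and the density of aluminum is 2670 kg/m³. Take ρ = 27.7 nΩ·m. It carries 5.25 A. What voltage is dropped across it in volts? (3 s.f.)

ρ = 27.7 nΩ·m = 2.77×10^-8 Ω·m
A = π(d/2)² = π(5.2000e-04 m)² = 8.4949e-07 m²
L = m/(density·A) = 0.338/(2670×8.4949e-07) = 149 m
R = ρL/A = (2.77×10^-8)(149)/(8.4949e-07) = 4.859 Ω
V = IR = 5.25 × 4.859 = 25.5 V

25.5 V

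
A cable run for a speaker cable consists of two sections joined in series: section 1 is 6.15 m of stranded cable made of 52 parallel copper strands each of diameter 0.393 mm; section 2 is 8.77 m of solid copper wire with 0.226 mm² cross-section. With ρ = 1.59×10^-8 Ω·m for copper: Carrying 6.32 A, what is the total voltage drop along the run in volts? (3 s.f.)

4.00 V

Section 1: A_strand = π(1.9650e-04)² = 1.213e-07 m²; R₁ = ρL/(N·A_s) = (1.59×10^-8)(6.15)/(52×1.213e-07) = 0.0155 Ω
Section 2: A = 0.226 mm² = 2.260e-07 m²
R₂ = (1.59×10^-8)(8.77)/(2.260e-07) = 0.617 Ω
R = R₁ + R₂ = 0.6325 Ω
V = IR = 6.32 × 0.6325 = 4.00 V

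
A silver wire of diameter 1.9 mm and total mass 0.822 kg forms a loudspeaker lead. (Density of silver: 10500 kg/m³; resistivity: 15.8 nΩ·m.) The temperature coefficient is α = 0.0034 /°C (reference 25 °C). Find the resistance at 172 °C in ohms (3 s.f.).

0.231 Ω

ρ = 15.8 nΩ·m = 1.58×10^-8 Ω·m
A = π(d/2)² = π(9.5000e-04 m)² = 2.8353e-06 m²
L = m/(density·A) = 0.822/(10500×2.8353e-06) = 27.61 m
R = ρL/A = (1.58×10^-8)(27.61)/(2.8353e-06) = 0.1539 Ω
R(172 °C) = 0.1539 × (1 + 0.0034×147) = 0.231 Ω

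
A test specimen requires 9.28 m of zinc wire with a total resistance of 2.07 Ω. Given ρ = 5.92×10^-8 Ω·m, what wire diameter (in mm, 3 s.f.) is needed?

A = ρL/R = (5.92×10^-8)(9.28)/(2.07) = 2.654e-07 m²
d = 2√(A/π) = 5.813e-04 m = 0.581 mm

0.581 mm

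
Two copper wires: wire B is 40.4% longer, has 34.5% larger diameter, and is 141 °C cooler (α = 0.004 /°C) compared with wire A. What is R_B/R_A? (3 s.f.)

R ∝ ρL/d² with ρ ∝ (1+αΔT), so R_B/R_A = (1 + 40.4/100) × (1 + 34.5/100)⁻² × (1 − 0.004×141)
= 1.404 × 0.5528 × 0.436 = 0.338

0.338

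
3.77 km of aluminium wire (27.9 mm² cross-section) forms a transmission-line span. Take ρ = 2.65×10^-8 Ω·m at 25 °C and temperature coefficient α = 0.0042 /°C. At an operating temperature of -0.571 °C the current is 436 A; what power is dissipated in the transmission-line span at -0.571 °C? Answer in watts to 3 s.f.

A = 27.9 mm² = 2.790e-05 m²
R₍25₎ = ρL/A = (2.65×10^-8)(3770)/(2.790e-05) = 3.581 Ω
R₍-0.571₎ = R₍25₎(1 + αΔT) = 3.581 × (1 + 0.0042×-25.6) = 3.196 Ω
P = I²R = (436)² × 3.196 = 6.08×10^5 W

6.08×10^5 W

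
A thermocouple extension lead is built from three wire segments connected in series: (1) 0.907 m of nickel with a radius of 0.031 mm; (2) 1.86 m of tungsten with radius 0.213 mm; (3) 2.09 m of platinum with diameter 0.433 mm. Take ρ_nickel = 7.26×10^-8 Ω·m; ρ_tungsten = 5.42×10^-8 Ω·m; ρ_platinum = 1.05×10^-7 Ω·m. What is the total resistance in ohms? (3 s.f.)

24.0 Ω

Seg 1: A = πr² = π(3.1000e-05 m)² = 3.019e-09 m²
R_1 = (7.26×10^-8)(0.907)/(3.019e-09) = 21.81 Ω
Seg 2: A = πr² = π(2.1300e-04 m)² = 1.425e-07 m²
R_2 = (5.42×10^-8)(1.86)/(1.425e-07) = 0.7073 Ω
Seg 3: A = π(d/2)² = π(2.1650e-04 m)² = 1.473e-07 m²
R_3 = (1.05×10^-7)(2.09)/(1.473e-07) = 1.49 Ω
R_total = R_1 + R_2 + R_3 = 24.0 Ω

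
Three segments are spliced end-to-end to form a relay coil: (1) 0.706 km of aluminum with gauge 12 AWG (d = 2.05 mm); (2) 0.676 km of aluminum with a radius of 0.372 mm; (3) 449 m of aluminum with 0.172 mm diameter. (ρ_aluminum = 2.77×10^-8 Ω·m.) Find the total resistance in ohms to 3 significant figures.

584 Ω

Seg 1: A = π(2.05/2 mm)² = π(1.0250e-03 m)² = 3.301e-06 m²
R_1 = (2.77×10^-8)(706)/(3.301e-06) = 5.925 Ω
Seg 2: A = πr² = π(3.7200e-04 m)² = 4.347e-07 m²
R_2 = (2.77×10^-8)(676)/(4.347e-07) = 43.07 Ω
Seg 3: A = π(d/2)² = π(8.6000e-05 m)² = 2.324e-08 m²
R_3 = (2.77×10^-8)(449)/(2.324e-08) = 535.3 Ω
R_total = R_1 + R_2 + R_3 = 584 Ω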